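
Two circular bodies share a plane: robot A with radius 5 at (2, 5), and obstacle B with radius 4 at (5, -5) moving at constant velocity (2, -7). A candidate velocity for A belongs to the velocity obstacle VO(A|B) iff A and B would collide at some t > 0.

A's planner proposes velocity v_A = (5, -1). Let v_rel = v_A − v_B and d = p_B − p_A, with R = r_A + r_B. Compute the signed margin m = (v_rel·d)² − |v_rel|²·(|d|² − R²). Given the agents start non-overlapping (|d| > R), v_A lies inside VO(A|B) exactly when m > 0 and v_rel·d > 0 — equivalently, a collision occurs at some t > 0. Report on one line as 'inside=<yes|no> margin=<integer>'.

d = (3, -10),  |d|² = 109;  R = 5+4 = 9,  c = 109−9² = 28
v_rel = (3, 6),  |v_rel|² = 45;  v_rel·d = (3)·(3) + (6)·(-10) = -51
45·t² + 102·t + 28 = 0  ⇒  m = (-51)² − 45·28 = 1341
m = 1341 > 0,  v_rel·d = -51 < 0  ⇒  outside

inside=no margin=1341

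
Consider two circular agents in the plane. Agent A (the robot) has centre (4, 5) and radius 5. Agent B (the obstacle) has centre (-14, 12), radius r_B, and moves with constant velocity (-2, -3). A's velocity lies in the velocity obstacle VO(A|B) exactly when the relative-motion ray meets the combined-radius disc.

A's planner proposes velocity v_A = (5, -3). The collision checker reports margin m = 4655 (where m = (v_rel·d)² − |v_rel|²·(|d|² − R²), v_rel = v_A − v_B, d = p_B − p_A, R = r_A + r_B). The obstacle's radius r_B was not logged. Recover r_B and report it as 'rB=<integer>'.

m = 4655
d = (-18, 7);  v_rel = (7, 0),  |v_rel|² = 49
v_rel×d = (7)·(7) − (0)·(-18) = 49
since m = R²·49 − 49²:  R² = (2401 + 4655) / 49 = 144
R = √144 = 12  ⇒  r_B = 12 − 5 = 7

rB=7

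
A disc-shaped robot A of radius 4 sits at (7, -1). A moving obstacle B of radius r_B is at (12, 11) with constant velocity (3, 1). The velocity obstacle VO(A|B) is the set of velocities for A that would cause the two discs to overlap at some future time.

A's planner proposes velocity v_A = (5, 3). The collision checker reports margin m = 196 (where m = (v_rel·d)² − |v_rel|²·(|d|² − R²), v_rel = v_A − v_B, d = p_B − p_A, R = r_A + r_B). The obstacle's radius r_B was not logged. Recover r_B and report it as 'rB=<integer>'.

m = 196
d = (5, 12);  v_rel = (2, 2),  |v_rel|² = 8
v_rel×d = (2)·(12) − (2)·(5) = 14
since m = R²·8 − 14²:  R² = (196 + 196) / 8 = 49
R = √49 = 7  ⇒  r_B = 7 − 4 = 3

rB=3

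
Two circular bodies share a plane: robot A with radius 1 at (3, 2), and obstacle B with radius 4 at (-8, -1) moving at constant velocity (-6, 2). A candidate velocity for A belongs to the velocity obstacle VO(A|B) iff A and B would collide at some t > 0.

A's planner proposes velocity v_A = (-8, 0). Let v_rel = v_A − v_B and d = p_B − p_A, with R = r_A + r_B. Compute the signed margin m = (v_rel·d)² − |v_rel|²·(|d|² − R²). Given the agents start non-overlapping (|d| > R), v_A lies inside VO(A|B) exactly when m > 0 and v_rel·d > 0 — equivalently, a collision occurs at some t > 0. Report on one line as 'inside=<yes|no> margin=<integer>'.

d = (-11, -3),  |d|² = 130;  R = 1+4 = 5,  c = 130−5² = 105
v_rel = (-2, -2),  |v_rel|² = 8;  v_rel·d = (-2)·(-11) + (-2)·(-3) = 28
8·t² − 56·t + 105 = 0  ⇒  m = 28² − 8·105 = -56
m = -56 < 0,  v_rel·d = 28 > 0  ⇒  outside

inside=no margin=-56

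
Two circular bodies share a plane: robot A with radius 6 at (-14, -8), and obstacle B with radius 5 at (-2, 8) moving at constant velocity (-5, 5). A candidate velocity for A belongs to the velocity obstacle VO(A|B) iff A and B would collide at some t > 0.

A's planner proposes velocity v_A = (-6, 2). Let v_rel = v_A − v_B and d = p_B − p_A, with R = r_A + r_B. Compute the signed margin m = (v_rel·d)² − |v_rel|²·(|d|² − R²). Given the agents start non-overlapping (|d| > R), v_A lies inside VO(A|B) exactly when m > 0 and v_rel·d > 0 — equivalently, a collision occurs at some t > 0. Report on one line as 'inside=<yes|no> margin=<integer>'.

d = (12, 16),  |d|² = 400;  R = 6+5 = 11,  c = 400−11² = 279
v_rel = (-1, -3),  |v_rel|² = 10;  v_rel·d = (-1)·(12) + (-3)·(16) = -60
10·t² + 120·t + 279 = 0  ⇒  m = (-60)² − 10·279 = 810
m = 810 > 0,  v_rel·d = -60 < 0  ⇒  outside

inside=no margin=810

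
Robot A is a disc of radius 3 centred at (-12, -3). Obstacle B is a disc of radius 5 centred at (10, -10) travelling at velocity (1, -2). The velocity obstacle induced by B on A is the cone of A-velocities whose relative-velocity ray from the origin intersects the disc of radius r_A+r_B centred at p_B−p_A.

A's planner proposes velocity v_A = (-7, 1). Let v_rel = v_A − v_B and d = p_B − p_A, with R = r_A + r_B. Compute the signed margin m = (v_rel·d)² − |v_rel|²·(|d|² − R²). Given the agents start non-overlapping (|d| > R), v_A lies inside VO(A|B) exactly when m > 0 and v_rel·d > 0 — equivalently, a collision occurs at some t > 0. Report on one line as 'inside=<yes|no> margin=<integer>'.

d = (22, -7),  |d|² = 533;  R = 3+5 = 8,  c = 533−8² = 469
v_rel = (-8, 3),  |v_rel|² = 73;  v_rel·d = (-8)·(22) + (3)·(-7) = -197
73·t² + 394·t + 469 = 0  ⇒  m = (-197)² − 73·469 = 4572
m = 4572 > 0,  v_rel·d = -197 < 0  ⇒  outside

inside=no margin=4572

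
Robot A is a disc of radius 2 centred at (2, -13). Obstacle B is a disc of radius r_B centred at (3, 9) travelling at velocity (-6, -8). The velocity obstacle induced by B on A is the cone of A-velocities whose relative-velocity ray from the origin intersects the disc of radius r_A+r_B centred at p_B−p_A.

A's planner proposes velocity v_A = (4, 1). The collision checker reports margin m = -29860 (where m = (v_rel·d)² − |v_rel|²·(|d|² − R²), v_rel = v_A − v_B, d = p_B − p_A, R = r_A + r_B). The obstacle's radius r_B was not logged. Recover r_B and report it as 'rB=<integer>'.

m = -29860
d = (1, 22);  v_rel = (10, 9),  |v_rel|² = 181
v_rel×d = (10)·(22) − (9)·(1) = 211
since m = R²·181 − 211²:  R² = (44521 + -29860) / 181 = 81
R = √81 = 9  ⇒  r_B = 9 − 2 = 7

rB=7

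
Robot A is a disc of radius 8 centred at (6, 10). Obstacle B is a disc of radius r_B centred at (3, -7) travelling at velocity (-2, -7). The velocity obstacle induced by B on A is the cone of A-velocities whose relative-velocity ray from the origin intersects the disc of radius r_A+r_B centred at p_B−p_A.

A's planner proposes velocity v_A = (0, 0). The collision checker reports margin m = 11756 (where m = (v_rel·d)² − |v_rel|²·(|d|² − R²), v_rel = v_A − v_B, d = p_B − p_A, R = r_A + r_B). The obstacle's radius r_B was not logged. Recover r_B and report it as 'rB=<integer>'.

m = 11756
d = (-3, -17);  v_rel = (2, 7),  |v_rel|² = 53
v_rel×d = (2)·(-17) − (7)·(-3) = -13
since m = R²·53 − (-13)²:  R² = (169 + 11756) / 53 = 225
R = √225 = 15  ⇒  r_B = 15 − 8 = 7

rB=7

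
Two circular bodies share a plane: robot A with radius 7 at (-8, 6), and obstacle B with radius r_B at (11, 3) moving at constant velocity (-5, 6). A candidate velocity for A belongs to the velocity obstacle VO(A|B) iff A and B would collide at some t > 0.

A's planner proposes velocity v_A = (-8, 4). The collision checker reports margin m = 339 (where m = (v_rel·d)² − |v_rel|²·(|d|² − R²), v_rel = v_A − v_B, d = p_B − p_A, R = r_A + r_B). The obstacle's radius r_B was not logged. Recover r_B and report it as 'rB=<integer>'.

m = 339
d = (19, -3);  v_rel = (-3, -2),  |v_rel|² = 13
v_rel×d = (-3)·(-3) − (-2)·(19) = 47
since m = R²·13 − 47²:  R² = (2209 + 339) / 13 = 196
R = √196 = 14  ⇒  r_B = 14 − 7 = 7

rB=7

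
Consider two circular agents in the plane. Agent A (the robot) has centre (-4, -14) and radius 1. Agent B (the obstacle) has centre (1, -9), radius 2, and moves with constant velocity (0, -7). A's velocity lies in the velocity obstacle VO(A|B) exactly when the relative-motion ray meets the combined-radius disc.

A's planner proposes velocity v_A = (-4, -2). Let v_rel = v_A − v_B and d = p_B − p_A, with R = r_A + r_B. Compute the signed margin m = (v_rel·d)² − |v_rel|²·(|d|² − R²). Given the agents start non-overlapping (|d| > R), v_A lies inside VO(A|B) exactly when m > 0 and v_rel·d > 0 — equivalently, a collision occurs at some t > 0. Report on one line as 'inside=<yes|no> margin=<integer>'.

d = (5, 5),  |d|² = 50;  R = 1+2 = 3,  c = 50−3² = 41
v_rel = (-4, 5),  |v_rel|² = 41;  v_rel·d = (-4)·(5) + (5)·(5) = 5
41·t² − 10·t + 41 = 0  ⇒  m = 5² − 41·41 = -1656
m = -1656 < 0,  v_rel·d = 5 > 0  ⇒  outside

inside=no margin=-1656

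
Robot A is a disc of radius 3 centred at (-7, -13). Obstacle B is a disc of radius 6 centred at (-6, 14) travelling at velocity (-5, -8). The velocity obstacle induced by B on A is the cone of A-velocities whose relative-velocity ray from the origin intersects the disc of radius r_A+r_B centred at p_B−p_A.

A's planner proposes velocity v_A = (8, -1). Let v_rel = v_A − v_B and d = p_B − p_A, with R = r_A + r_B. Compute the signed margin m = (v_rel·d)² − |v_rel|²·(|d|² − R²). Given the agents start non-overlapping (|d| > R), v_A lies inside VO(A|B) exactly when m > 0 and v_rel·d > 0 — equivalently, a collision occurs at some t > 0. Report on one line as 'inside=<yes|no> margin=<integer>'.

d = (1, 27),  |d|² = 730;  R = 3+6 = 9,  c = 730−9² = 649
v_rel = (13, 7),  |v_rel|² = 218;  v_rel·d = (13)·(1) + (7)·(27) = 202
218·t² − 404·t + 649 = 0  ⇒  m = 202² − 218·649 = -100678
m = -100678 < 0,  v_rel·d = 202 > 0  ⇒  outside

inside=no margin=-100678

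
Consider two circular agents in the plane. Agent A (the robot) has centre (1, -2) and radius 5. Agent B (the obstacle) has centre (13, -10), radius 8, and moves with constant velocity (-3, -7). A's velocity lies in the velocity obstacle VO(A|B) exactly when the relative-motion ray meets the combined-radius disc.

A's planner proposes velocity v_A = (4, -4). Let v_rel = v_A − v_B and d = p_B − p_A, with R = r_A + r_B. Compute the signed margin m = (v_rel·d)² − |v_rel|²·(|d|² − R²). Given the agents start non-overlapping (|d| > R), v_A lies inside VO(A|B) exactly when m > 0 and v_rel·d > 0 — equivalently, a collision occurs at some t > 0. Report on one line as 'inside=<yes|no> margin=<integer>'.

d = (12, -8),  |d|² = 208;  R = 5+8 = 13,  c = 208−13² = 39
v_rel = (7, 3),  |v_rel|² = 58;  v_rel·d = (7)·(12) + (3)·(-8) = 60
58·t² − 120·t + 39 = 0  ⇒  m = 60² − 58·39 = 1338
m = 1338 > 0,  v_rel·d = 60 > 0  ⇒  inside

inside=yes margin=1338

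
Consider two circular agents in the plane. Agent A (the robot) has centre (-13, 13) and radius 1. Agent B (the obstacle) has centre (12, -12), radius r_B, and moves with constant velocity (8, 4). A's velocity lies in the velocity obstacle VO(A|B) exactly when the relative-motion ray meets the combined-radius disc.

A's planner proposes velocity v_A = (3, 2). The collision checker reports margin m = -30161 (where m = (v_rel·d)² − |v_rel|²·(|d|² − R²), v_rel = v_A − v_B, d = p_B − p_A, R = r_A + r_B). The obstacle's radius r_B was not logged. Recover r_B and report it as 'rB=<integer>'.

m = -30161
d = (25, -25);  v_rel = (-5, -2),  |v_rel|² = 29
v_rel×d = (-5)·(-25) − (-2)·(25) = 175
since m = R²·29 − 175²:  R² = (30625 + -30161) / 29 = 16
R = √16 = 4  ⇒  r_B = 4 − 1 = 3

rB=3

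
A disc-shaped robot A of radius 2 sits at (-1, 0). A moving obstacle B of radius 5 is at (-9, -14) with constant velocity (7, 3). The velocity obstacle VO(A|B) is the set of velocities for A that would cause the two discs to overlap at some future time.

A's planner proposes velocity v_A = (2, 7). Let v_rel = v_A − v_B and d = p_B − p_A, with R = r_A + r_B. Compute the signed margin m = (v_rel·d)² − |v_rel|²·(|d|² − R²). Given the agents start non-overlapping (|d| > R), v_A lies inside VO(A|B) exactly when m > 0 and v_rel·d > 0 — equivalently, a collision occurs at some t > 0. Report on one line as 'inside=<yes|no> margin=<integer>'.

d = (-8, -14),  |d|² = 260;  R = 2+5 = 7,  c = 260−7² = 211
v_rel = (-5, 4),  |v_rel|² = 41;  v_rel·d = (-5)·(-8) + (4)·(-14) = -16
41·t² + 32·t + 211 = 0  ⇒  m = (-16)² − 41·211 = -8395
m = -8395 < 0,  v_rel·d = -16 < 0  ⇒  outside

inside=no margin=-8395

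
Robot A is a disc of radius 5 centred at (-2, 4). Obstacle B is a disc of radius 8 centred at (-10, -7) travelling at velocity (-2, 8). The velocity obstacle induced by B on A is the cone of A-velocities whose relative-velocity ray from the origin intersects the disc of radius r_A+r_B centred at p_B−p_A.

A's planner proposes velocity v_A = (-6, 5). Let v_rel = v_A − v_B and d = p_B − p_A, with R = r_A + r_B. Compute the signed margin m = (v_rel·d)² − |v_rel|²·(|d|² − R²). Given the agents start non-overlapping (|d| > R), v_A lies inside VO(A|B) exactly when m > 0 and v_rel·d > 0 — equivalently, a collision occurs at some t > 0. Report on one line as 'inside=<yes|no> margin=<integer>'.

d = (-8, -11),  |d|² = 185;  R = 5+8 = 13,  c = 185−13² = 16
v_rel = (-4, -3),  |v_rel|² = 25;  v_rel·d = (-4)·(-8) + (-3)·(-11) = 65
25·t² − 130·t + 16 = 0  ⇒  m = 65² − 25·16 = 3825
m = 3825 > 0,  v_rel·d = 65 > 0  ⇒  inside

inside=yes margin=3825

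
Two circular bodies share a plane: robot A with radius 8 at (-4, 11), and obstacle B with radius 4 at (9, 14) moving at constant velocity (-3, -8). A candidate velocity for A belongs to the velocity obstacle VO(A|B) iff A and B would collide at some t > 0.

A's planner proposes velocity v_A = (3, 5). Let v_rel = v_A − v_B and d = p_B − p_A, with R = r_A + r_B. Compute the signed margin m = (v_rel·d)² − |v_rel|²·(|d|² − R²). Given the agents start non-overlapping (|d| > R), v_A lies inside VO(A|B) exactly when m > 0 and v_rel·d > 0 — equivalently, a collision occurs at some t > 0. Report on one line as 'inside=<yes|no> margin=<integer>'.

d = (13, 3),  |d|² = 178;  R = 8+4 = 12,  c = 178−12² = 34
v_rel = (6, 13),  |v_rel|² = 205;  v_rel·d = (6)·(13) + (13)·(3) = 117
205·t² − 234·t + 34 = 0  ⇒  m = 117² − 205·34 = 6719
m = 6719 > 0,  v_rel·d = 117 > 0  ⇒  inside

inside=yes margin=6719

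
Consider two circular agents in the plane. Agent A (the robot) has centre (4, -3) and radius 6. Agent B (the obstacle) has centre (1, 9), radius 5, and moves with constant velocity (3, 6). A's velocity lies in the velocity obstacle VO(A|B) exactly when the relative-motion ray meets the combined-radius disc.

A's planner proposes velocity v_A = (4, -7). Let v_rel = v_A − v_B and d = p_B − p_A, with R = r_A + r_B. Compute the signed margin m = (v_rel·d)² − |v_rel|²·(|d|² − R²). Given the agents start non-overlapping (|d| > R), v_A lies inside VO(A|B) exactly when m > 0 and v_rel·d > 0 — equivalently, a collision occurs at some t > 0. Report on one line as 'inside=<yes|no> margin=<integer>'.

d = (-3, 12),  |d|² = 153;  R = 6+5 = 11,  c = 153−11² = 32
v_rel = (1, -13),  |v_rel|² = 170;  v_rel·d = (1)·(-3) + (-13)·(12) = -159
170·t² + 318·t + 32 = 0  ⇒  m = (-159)² − 170·32 = 19841
m = 19841 > 0,  v_rel·d = -159 < 0  ⇒  outside

inside=no margin=19841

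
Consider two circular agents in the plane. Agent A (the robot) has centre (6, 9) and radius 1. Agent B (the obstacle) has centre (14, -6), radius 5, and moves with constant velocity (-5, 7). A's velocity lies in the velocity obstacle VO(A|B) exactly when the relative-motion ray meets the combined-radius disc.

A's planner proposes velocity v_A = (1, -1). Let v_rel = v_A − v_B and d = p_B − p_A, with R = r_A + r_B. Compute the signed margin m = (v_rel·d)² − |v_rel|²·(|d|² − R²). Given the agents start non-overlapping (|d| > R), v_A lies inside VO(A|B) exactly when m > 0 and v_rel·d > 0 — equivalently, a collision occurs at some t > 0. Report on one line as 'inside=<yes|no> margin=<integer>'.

d = (8, -15),  |d|² = 289;  R = 1+5 = 6,  c = 289−6² = 253
v_rel = (6, -8),  |v_rel|² = 100;  v_rel·d = (6)·(8) + (-8)·(-15) = 168
100·t² − 336·t + 253 = 0  ⇒  m = 168² − 100·253 = 2924
m = 2924 > 0,  v_rel·d = 168 > 0  ⇒  inside

inside=yes margin=2924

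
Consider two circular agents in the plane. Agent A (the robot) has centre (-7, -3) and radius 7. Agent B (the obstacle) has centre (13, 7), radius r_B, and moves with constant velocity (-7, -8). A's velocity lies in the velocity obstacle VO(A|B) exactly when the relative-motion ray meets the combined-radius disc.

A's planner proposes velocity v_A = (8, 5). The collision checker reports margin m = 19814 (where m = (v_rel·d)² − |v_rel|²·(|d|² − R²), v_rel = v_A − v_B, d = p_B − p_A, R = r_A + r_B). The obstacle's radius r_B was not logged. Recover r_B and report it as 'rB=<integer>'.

m = 19814
d = (20, 10);  v_rel = (15, 13),  |v_rel|² = 394
v_rel×d = (15)·(10) − (13)·(20) = -110
since m = R²·394 − (-110)²:  R² = (12100 + 19814) / 394 = 81
R = √81 = 9  ⇒  r_B = 9 − 7 = 2

rB=2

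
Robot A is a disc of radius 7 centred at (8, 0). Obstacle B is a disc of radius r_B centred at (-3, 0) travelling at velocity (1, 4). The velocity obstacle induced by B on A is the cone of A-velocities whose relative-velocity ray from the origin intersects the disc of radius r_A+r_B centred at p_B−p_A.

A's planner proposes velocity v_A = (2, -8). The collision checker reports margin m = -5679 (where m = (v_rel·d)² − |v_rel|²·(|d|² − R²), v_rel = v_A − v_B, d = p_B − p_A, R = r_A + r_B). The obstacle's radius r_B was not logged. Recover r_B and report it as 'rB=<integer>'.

m = -5679
d = (-11, 0);  v_rel = (1, -12),  |v_rel|² = 145
v_rel×d = (1)·(0) − (-12)·(-11) = -132
since m = R²·145 − (-132)²:  R² = (17424 + -5679) / 145 = 81
R = √81 = 9  ⇒  r_B = 9 − 7 = 2

rB=2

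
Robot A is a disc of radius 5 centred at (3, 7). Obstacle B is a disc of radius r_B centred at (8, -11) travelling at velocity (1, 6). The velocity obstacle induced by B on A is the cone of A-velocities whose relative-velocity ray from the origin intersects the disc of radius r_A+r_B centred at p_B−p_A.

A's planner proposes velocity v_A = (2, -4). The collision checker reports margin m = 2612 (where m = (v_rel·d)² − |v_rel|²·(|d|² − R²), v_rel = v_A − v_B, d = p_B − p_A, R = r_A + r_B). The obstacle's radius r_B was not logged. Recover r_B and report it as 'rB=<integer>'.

m = 2612
d = (5, -18);  v_rel = (1, -10),  |v_rel|² = 101
v_rel×d = (1)·(-18) − (-10)·(5) = 32
since m = R²·101 − 32²:  R² = (1024 + 2612) / 101 = 36
R = √36 = 6  ⇒  r_B = 6 − 5 = 1

rB=1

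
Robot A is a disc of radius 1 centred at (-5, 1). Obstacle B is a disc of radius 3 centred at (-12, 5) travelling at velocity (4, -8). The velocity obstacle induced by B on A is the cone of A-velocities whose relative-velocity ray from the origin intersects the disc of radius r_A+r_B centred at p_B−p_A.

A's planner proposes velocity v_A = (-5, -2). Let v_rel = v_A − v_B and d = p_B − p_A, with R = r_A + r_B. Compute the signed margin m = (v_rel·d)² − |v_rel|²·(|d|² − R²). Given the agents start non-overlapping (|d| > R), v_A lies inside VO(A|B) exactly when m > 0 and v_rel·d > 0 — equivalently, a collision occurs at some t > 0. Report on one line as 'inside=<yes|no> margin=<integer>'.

d = (-7, 4),  |d|² = 65;  R = 1+3 = 4,  c = 65−4² = 49
v_rel = (-9, 6),  |v_rel|² = 117;  v_rel·d = (-9)·(-7) + (6)·(4) = 87
117·t² − 174·t + 49 = 0  ⇒  m = 87² − 117·49 = 1836
m = 1836 > 0,  v_rel·d = 87 > 0  ⇒  inside

inside=yes margin=1836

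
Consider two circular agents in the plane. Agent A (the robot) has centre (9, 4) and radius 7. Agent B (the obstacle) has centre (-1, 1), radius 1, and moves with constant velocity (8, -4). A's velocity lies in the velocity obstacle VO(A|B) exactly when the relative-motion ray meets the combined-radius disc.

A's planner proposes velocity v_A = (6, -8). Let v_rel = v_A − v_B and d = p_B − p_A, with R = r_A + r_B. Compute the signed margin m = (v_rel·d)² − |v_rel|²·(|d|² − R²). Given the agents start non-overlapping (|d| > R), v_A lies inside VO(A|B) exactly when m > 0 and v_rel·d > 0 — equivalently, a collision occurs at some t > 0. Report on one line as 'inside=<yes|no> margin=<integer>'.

d = (-10, -3),  |d|² = 109;  R = 7+1 = 8,  c = 109−8² = 45
v_rel = (-2, -4),  |v_rel|² = 20;  v_rel·d = (-2)·(-10) + (-4)·(-3) = 32
20·t² − 64·t + 45 = 0  ⇒  m = 32² − 20·45 = 124
m = 124 > 0,  v_rel·d = 32 > 0  ⇒  inside

inside=yes margin=124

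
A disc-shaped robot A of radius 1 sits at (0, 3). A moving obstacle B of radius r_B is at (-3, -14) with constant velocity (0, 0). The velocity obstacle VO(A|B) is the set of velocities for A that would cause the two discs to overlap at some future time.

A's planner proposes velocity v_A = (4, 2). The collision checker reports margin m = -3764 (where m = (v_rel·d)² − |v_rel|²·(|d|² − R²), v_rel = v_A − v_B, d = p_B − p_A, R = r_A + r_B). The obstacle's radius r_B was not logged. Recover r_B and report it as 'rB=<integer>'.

m = -3764
d = (-3, -17);  v_rel = (4, 2),  |v_rel|² = 20
v_rel×d = (4)·(-17) − (2)·(-3) = -62
since m = R²·20 − (-62)²:  R² = (3844 + -3764) / 20 = 4
R = √4 = 2  ⇒  r_B = 2 − 1 = 1

rB=1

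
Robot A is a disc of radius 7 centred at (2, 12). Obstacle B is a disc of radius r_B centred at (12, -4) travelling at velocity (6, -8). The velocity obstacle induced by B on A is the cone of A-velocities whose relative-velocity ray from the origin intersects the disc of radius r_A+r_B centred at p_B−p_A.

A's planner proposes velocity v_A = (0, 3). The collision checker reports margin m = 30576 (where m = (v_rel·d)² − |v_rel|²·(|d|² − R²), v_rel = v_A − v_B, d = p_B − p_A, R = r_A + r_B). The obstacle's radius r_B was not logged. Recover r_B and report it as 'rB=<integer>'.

m = 30576
d = (10, -16);  v_rel = (-6, 11),  |v_rel|² = 157
v_rel×d = (-6)·(-16) − (11)·(10) = -14
since m = R²·157 − (-14)²:  R² = (196 + 30576) / 157 = 196
R = √196 = 14  ⇒  r_B = 14 − 7 = 7

rB=7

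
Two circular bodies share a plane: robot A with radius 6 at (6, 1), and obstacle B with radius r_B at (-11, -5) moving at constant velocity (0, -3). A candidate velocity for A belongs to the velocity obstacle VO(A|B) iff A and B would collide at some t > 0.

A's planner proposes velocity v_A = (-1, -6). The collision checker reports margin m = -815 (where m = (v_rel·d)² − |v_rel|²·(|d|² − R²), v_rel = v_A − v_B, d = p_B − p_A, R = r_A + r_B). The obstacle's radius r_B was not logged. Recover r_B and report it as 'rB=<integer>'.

m = -815
d = (-17, -6);  v_rel = (-1, -3),  |v_rel|² = 10
v_rel×d = (-1)·(-6) − (-3)·(-17) = -45
since m = R²·10 − (-45)²:  R² = (2025 + -815) / 10 = 121
R = √121 = 11  ⇒  r_B = 11 − 6 = 5

rB=5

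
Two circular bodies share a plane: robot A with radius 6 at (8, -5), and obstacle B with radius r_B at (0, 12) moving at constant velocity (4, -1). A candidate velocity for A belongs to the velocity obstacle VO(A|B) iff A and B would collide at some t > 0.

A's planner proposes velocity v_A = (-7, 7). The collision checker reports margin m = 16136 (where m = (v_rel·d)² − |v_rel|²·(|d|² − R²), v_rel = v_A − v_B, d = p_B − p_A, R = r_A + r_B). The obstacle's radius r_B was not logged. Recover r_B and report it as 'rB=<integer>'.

m = 16136
d = (-8, 17);  v_rel = (-11, 8),  |v_rel|² = 185
v_rel×d = (-11)·(17) − (8)·(-8) = -123
since m = R²·185 − (-123)²:  R² = (15129 + 16136) / 185 = 169
R = √169 = 13  ⇒  r_B = 13 − 6 = 7

rB=7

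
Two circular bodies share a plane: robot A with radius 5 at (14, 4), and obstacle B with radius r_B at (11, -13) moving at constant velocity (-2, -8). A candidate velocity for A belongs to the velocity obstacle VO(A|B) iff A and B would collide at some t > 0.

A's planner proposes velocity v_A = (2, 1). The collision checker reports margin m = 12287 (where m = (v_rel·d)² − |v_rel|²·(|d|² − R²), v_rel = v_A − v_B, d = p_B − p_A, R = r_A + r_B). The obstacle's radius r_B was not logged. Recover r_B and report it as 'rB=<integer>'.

m = 12287
d = (-3, -17);  v_rel = (4, 9),  |v_rel|² = 97
v_rel×d = (4)·(-17) − (9)·(-3) = -41
since m = R²·97 − (-41)²:  R² = (1681 + 12287) / 97 = 144
R = √144 = 12  ⇒  r_B = 12 − 5 = 7

rB=7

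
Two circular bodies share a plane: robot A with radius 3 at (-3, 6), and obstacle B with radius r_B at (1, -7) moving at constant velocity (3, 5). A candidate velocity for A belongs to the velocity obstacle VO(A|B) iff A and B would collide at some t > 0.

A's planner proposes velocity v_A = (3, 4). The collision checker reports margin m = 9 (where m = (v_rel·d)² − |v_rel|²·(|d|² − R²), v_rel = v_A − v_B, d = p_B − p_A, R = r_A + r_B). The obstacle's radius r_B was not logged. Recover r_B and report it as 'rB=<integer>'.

m = 9
d = (4, -13);  v_rel = (0, -1),  |v_rel|² = 1
v_rel×d = (0)·(-13) − (-1)·(4) = 4
since m = R²·1 − 4²:  R² = (16 + 9) / 1 = 25
R = √25 = 5  ⇒  r_B = 5 − 3 = 2

rB=2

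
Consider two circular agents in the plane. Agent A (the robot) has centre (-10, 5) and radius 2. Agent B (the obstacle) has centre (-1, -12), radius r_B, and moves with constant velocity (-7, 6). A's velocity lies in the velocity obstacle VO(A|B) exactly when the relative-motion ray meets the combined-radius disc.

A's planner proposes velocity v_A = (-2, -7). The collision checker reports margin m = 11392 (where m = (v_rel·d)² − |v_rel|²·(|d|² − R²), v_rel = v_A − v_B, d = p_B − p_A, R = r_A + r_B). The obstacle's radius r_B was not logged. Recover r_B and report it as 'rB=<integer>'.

m = 11392
d = (9, -17);  v_rel = (5, -13),  |v_rel|² = 194
v_rel×d = (5)·(-17) − (-13)·(9) = 32
since m = R²·194 − 32²:  R² = (1024 + 11392) / 194 = 64
R = √64 = 8  ⇒  r_B = 8 − 2 = 6

rB=6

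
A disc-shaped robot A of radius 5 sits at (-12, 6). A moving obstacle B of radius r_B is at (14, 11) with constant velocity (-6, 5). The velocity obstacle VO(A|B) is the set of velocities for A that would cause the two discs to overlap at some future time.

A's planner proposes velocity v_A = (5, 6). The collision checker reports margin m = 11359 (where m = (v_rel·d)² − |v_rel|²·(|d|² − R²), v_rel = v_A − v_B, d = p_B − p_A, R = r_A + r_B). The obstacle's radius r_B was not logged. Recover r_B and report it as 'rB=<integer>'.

m = 11359
d = (26, 5);  v_rel = (11, 1),  |v_rel|² = 122
v_rel×d = (11)·(5) − (1)·(26) = 29
since m = R²·122 − 29²:  R² = (841 + 11359) / 122 = 100
R = √100 = 10  ⇒  r_B = 10 − 5 = 5

rB=5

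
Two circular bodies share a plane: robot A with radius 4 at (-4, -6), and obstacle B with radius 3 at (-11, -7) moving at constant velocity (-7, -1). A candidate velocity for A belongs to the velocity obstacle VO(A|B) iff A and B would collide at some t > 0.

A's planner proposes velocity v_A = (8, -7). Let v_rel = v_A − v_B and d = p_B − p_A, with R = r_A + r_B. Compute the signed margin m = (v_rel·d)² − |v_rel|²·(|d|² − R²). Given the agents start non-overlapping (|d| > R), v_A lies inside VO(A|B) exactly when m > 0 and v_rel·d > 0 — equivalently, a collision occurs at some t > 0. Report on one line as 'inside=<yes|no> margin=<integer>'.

d = (-7, -1),  |d|² = 50;  R = 4+3 = 7,  c = 50−7² = 1
v_rel = (15, -6),  |v_rel|² = 261;  v_rel·d = (15)·(-7) + (-6)·(-1) = -99
261·t² + 198·t + 1 = 0  ⇒  m = (-99)² − 261·1 = 9540
m = 9540 > 0,  v_rel·d = -99 < 0  ⇒  outside

inside=no margin=9540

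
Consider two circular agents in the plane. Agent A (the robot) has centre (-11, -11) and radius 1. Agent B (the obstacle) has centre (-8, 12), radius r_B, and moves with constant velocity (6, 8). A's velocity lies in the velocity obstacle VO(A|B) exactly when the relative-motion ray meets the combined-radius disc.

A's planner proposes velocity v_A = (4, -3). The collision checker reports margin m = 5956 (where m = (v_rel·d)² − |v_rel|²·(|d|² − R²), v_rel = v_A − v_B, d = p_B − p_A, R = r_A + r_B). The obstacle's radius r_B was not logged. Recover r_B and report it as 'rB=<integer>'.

m = 5956
d = (3, 23);  v_rel = (-2, -11),  |v_rel|² = 125
v_rel×d = (-2)·(23) − (-11)·(3) = -13
since m = R²·125 − (-13)²:  R² = (169 + 5956) / 125 = 49
R = √49 = 7  ⇒  r_B = 7 − 1 = 6

rB=6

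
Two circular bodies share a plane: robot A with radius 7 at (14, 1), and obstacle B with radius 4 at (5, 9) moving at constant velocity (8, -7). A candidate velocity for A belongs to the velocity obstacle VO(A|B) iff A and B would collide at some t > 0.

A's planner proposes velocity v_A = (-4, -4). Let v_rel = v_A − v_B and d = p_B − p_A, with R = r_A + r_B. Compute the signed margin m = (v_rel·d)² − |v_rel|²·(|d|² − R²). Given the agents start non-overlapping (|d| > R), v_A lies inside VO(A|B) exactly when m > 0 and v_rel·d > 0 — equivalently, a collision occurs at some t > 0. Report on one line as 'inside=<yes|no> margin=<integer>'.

d = (-9, 8),  |d|² = 145;  R = 7+4 = 11,  c = 145−11² = 24
v_rel = (-12, 3),  |v_rel|² = 153;  v_rel·d = (-12)·(-9) + (3)·(8) = 132
153·t² − 264·t + 24 = 0  ⇒  m = 132² − 153·24 = 13752
m = 13752 > 0,  v_rel·d = 132 > 0  ⇒  inside

inside=yes margin=13752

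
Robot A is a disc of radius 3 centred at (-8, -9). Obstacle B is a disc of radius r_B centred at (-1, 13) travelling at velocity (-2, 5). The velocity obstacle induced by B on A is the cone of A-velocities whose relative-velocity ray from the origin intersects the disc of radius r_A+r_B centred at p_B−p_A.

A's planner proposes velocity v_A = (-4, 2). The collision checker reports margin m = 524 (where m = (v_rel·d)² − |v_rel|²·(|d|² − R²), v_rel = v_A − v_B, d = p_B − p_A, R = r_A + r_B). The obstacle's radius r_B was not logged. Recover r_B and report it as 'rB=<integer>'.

m = 524
d = (7, 22);  v_rel = (-2, -3),  |v_rel|² = 13
v_rel×d = (-2)·(22) − (-3)·(7) = -23
since m = R²·13 − (-23)²:  R² = (529 + 524) / 13 = 81
R = √81 = 9  ⇒  r_B = 9 − 3 = 6

rB=6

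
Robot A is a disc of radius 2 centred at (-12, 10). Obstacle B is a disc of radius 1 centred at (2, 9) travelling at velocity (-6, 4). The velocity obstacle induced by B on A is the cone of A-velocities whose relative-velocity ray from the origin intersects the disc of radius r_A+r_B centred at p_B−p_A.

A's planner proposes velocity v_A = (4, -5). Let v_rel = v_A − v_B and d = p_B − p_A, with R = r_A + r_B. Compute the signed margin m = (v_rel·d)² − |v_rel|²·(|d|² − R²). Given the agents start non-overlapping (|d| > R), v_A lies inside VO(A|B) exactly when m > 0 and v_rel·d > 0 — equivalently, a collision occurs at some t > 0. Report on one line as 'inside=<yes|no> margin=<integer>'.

d = (14, -1),  |d|² = 197;  R = 2+1 = 3,  c = 197−3² = 188
v_rel = (10, -9),  |v_rel|² = 181;  v_rel·d = (10)·(14) + (-9)·(-1) = 149
181·t² − 298·t + 188 = 0  ⇒  m = 149² − 181·188 = -11827
m = -11827 < 0,  v_rel·d = 149 > 0  ⇒  outside

inside=no margin=-11827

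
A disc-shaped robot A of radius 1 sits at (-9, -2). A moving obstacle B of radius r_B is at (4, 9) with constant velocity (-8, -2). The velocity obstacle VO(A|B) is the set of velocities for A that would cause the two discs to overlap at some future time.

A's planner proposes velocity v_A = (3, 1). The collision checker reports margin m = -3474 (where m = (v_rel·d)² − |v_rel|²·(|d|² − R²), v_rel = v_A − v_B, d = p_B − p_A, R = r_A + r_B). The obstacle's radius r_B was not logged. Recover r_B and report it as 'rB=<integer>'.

m = -3474
d = (13, 11);  v_rel = (11, 3),  |v_rel|² = 130
v_rel×d = (11)·(11) − (3)·(13) = 82
since m = R²·130 − 82²:  R² = (6724 + -3474) / 130 = 25
R = √25 = 5  ⇒  r_B = 5 − 1 = 4

rB=4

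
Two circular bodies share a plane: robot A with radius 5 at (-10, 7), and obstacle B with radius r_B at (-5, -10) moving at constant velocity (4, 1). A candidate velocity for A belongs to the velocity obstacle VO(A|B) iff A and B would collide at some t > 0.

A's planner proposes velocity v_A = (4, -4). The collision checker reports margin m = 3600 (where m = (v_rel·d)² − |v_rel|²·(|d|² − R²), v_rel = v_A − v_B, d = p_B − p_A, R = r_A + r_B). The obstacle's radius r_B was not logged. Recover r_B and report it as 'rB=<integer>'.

m = 3600
d = (5, -17);  v_rel = (0, -5),  |v_rel|² = 25
v_rel×d = (0)·(-17) − (-5)·(5) = 25
since m = R²·25 − 25²:  R² = (625 + 3600) / 25 = 169
R = √169 = 13  ⇒  r_B = 13 − 5 = 8

rB=8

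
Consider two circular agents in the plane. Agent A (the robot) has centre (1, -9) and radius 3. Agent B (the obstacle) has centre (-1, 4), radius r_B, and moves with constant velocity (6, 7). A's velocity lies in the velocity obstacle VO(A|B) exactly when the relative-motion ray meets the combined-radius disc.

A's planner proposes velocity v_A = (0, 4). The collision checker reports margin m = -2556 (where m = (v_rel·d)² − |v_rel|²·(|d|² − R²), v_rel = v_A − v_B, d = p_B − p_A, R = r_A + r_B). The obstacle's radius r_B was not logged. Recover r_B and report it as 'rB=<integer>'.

m = -2556
d = (-2, 13);  v_rel = (-6, -3),  |v_rel|² = 45
v_rel×d = (-6)·(13) − (-3)·(-2) = -84
since m = R²·45 − (-84)²:  R² = (7056 + -2556) / 45 = 100
R = √100 = 10  ⇒  r_B = 10 − 3 = 7

rB=7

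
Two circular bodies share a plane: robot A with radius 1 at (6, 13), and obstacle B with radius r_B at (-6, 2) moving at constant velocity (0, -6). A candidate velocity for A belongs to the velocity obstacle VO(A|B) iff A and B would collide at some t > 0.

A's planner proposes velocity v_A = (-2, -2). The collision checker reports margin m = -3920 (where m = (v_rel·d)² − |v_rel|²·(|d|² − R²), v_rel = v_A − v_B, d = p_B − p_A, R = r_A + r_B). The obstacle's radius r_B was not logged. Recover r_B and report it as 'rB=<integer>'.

m = -3920
d = (-12, -11);  v_rel = (-2, 4),  |v_rel|² = 20
v_rel×d = (-2)·(-11) − (4)·(-12) = 70
since m = R²·20 − 70²:  R² = (4900 + -3920) / 20 = 49
R = √49 = 7  ⇒  r_B = 7 − 1 = 6

rB=6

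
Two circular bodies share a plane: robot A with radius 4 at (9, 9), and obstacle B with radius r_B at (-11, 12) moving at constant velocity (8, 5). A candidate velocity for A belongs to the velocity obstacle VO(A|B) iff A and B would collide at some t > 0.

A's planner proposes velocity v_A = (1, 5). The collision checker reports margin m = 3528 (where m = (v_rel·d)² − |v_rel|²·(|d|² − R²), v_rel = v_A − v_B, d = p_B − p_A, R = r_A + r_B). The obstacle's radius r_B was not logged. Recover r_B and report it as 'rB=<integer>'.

m = 3528
d = (-20, 3);  v_rel = (-7, 0),  |v_rel|² = 49
v_rel×d = (-7)·(3) − (0)·(-20) = -21
since m = R²·49 − (-21)²:  R² = (441 + 3528) / 49 = 81
R = √81 = 9  ⇒  r_B = 9 − 4 = 5

rB=5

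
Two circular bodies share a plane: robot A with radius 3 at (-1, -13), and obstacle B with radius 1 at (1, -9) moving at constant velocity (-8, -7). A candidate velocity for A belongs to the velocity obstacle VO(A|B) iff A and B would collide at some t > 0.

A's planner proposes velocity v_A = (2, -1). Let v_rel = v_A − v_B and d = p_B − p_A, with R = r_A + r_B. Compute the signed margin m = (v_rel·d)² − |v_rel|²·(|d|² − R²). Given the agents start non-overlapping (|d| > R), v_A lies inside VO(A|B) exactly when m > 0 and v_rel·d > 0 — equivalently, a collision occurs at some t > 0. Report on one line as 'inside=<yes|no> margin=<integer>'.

d = (2, 4),  |d|² = 20;  R = 3+1 = 4,  c = 20−4² = 4
v_rel = (10, 6),  |v_rel|² = 136;  v_rel·d = (10)·(2) + (6)·(4) = 44
136·t² − 88·t + 4 = 0  ⇒  m = 44² − 136·4 = 1392
m = 1392 > 0,  v_rel·d = 44 > 0  ⇒  inside

inside=yes margin=1392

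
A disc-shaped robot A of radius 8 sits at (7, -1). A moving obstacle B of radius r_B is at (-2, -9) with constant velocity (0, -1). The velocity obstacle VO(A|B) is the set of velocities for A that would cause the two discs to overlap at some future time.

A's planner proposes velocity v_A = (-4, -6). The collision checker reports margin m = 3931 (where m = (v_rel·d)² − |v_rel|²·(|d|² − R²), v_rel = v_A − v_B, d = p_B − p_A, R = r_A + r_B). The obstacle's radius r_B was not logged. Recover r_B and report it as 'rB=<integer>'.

m = 3931
d = (-9, -8);  v_rel = (-4, -5),  |v_rel|² = 41
v_rel×d = (-4)·(-8) − (-5)·(-9) = -13
since m = R²·41 − (-13)²:  R² = (169 + 3931) / 41 = 100
R = √100 = 10  ⇒  r_B = 10 − 8 = 2

rB=2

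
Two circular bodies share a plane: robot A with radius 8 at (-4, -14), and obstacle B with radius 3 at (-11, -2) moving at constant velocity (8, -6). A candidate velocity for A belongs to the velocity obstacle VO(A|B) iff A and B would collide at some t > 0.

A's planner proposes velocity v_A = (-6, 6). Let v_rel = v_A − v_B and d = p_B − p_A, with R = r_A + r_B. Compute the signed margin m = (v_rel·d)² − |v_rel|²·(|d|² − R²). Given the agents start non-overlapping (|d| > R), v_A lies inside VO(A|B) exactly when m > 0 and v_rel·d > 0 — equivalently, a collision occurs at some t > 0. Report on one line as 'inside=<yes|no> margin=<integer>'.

d = (-7, 12),  |d|² = 193;  R = 8+3 = 11,  c = 193−11² = 72
v_rel = (-14, 12),  |v_rel|² = 340;  v_rel·d = (-14)·(-7) + (12)·(12) = 242
340·t² − 484·t + 72 = 0  ⇒  m = 242² − 340·72 = 34084
m = 34084 > 0,  v_rel·d = 242 > 0  ⇒  inside

inside=yes margin=34084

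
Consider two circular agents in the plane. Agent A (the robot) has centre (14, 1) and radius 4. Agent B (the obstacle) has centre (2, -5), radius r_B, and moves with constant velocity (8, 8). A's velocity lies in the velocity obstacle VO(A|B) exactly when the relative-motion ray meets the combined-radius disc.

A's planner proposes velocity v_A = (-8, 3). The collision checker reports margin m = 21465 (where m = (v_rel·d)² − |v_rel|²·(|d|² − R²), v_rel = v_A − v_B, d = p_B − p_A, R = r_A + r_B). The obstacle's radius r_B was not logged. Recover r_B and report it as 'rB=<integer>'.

m = 21465
d = (-12, -6);  v_rel = (-16, -5),  |v_rel|² = 281
v_rel×d = (-16)·(-6) − (-5)·(-12) = 36
since m = R²·281 − 36²:  R² = (1296 + 21465) / 281 = 81
R = √81 = 9  ⇒  r_B = 9 − 4 = 5

rB=5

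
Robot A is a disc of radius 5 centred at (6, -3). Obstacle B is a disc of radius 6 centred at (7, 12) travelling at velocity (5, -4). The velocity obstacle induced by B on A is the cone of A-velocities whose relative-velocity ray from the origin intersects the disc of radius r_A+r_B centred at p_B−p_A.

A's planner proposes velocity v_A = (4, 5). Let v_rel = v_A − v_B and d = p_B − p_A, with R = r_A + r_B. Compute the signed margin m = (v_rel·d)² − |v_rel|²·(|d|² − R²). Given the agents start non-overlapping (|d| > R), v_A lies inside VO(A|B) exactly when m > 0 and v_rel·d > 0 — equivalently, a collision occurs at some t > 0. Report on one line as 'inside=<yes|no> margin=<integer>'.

d = (1, 15),  |d|² = 226;  R = 5+6 = 11,  c = 226−11² = 105
v_rel = (-1, 9),  |v_rel|² = 82;  v_rel·d = (-1)·(1) + (9)·(15) = 134
82·t² − 268·t + 105 = 0  ⇒  m = 134² − 82·105 = 9346
m = 9346 > 0,  v_rel·d = 134 > 0  ⇒  inside

inside=yes margin=9346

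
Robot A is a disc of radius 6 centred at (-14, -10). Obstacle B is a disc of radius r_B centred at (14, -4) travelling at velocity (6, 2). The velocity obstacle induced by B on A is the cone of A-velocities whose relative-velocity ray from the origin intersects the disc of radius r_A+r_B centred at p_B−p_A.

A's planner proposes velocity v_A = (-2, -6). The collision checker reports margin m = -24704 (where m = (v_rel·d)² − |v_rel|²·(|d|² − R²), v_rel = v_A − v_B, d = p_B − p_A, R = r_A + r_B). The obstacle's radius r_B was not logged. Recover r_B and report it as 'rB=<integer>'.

m = -24704
d = (28, 6);  v_rel = (-8, -8),  |v_rel|² = 128
v_rel×d = (-8)·(6) − (-8)·(28) = 176
since m = R²·128 − 176²:  R² = (30976 + -24704) / 128 = 49
R = √49 = 7  ⇒  r_B = 7 − 6 = 1

rB=1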